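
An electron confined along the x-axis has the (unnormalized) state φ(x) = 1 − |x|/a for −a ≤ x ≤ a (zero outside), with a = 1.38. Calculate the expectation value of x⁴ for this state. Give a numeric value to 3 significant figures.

⟨x⁴⟩ = ∫ x⁴·|φ|² dx / ∫|φ|² dx (integrals over the domain).
φ is even, so ∫ over [−a, a] = 2∫₀ᵃ with φ = 1 − x/a there: ∫₀ᵃ (1 − x/a)² dx = a/3, ∫₀ᵃ x²(1 − x/a)² dx = a³/30, ∫₀ᵃ x⁴(1 − x/a)² dx = a⁵/105.
State is unnormalized: ∫|φ|² dx = 0.92000, and ∫φ*·x⁴·φ dx = 0.095331, so ⟨x⁴⟩ = 0.095331 / 0.92000.
⟨x⁴⟩ = 0.10362.

0.104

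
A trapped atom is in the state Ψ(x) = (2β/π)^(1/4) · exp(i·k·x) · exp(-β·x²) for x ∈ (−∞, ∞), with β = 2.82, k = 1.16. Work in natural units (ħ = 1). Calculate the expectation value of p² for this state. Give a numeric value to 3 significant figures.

4.17

p² Ψ = −ħ² d²Ψ/dx²; ⟨p²⟩ = −ħ² ∫ Ψ*·Ψ'' dx.
Gaussian moments: ∫x^(2j)·e^(−2βx²) dx = (2j−1)!!/(4β)^j · √(π/(2β)), odd powers integrate to 0; here √(π/(2β)) = 0.74634. Derivatives: Ψ′ = (ik − 2βx)·Ψ, Ψ″ = ((ik − 2βx)² − 2β)·Ψ; the odd-in-x pieces drop out.
⟨p²⟩ = 4.1656.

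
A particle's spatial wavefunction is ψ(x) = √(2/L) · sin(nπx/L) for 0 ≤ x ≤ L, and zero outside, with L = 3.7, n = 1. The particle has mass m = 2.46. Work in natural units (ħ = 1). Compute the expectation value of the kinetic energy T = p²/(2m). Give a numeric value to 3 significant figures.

0.147

T = −(ħ²/2m) d²/dx², so ⟨T⟩ = −(ħ²/2m) ∫ ψ*·ψ'' dx; with m = 2.46.
d/dx sin(nπx/L) = (nπ/L)·cos(nπx/L) and d²/dx² sin(nπx/L) = −(nπ/L)²·sin(nπx/L); on 0 ≤ x ≤ L, ∫sin²(nπx/L) dx = L/2 and ∫sin(nπx/L)·cos(nπx/L) dx = 0.
⟨T⟩ = 0.14653.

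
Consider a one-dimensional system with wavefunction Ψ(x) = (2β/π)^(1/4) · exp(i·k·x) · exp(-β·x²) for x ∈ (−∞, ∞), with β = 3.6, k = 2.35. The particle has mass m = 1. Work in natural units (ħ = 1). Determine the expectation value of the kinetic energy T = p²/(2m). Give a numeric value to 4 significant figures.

4.561

T = −(ħ²/2m) d²/dx², so ⟨T⟩ = −(ħ²/2m) ∫ Ψ*·Ψ'' dx; with m = 1.
Gaussian moments: ∫x^(2j)·e^(−2βx²) dx = (2j−1)!!/(4β)^j · √(π/(2β)), odd powers integrate to 0; here √(π/(2β)) = 0.66055. Derivatives: Ψ′ = (ik − 2βx)·Ψ, Ψ″ = ((ik − 2βx)² − 2β)·Ψ; the odd-in-x pieces drop out.
⟨T⟩ = 4.5613.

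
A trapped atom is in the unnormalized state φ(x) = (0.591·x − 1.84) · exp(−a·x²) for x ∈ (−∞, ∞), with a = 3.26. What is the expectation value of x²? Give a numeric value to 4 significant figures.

0.07789

⟨x²⟩ = ∫ x²·|φ|² dx / ∫|φ|² dx (integrals over the domain).
Expand each integrand as polynomial × e^(−2ax²) and use ∫x^(2j)·e^(−2ax²) dx = (2j−1)!!/(4a)^j · √(π/(2a)), odd powers → 0; here √(π/(2a)) = 0.69415.
State is unnormalized: ∫|φ|² dx = 2.3687, and ∫φ*·x²·φ dx = 0.18450, so ⟨x²⟩ = 0.18450 / 2.3687.
⟨x²⟩ = 0.077891.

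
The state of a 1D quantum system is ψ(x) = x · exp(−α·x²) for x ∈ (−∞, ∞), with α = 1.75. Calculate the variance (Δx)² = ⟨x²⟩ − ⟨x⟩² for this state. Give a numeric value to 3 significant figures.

0.429

Compute ⟨x⟩ and ⟨x²⟩ separately, then (Δx)² = ⟨x²⟩ − ⟨x⟩².
Expand each integrand as polynomial × e^(−2αx²) and use ∫x^(2j)·e^(−2αx²) dx = (2j−1)!!/(4α)^j · √(π/(2α)), odd powers → 0; here √(π/(2α)) = 0.94742.
Normalization: ∫|ψ|² dx = 0.13535.
⟨x⟩ = 0.0000 and ⟨x²⟩ = 0.42857.
(Δx)² = 0.42857 − (0.0000)² = 0.42857.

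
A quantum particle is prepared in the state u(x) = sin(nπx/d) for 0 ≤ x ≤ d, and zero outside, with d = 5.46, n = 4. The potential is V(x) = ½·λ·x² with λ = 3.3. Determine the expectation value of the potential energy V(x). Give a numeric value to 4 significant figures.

⟨V⟩ = ∫ V(x)·|u|² dx / ∫|u|² dx.
With sin²θ = (1 − cos2θ)/2 on 0 ≤ x ≤ d: ∫sin²(nπx/d) dx = d/2, ∫x·sin²(nπx/d) dx = d²/4, ∫x²·sin²(nπx/d) dx = d³·(1/6 − 1/(4n²π²)); higher powers xᵏ the same way, integrating xᵏ·cos(2nπx/d) by parts.
State is unnormalized: ∫|u|² dx = 2.7300, and ∫u*·V(x)·u dx = 44.337, so ⟨V⟩ = 44.337 / 2.7300.
⟨V⟩ = 16.241.

16.24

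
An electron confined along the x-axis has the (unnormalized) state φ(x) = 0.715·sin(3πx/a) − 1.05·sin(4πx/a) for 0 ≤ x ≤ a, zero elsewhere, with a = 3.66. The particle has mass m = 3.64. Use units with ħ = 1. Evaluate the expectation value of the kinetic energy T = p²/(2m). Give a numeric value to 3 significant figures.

1.39

T = −(ħ²/2m) d²/dx², so ⟨T⟩ = −(ħ²/2m) ∫ φ*·φ'' dx / ∫|φ|² dx; with m = 3.64.
d²/dx² sin(jπx/a) = −(jπ/a)²·sin(jπx/a); on 0 ≤ x ≤ a, ∫sin²(jπx/a) dx = a/2 and ∫sin(jπx/a)·sin(lπx/a) dx = 0 for j ≠ l, so only diagonal terms survive in ∫|φ|² and ∫φ·φ″; ∫φ·φ′ dx = [φ²/2] between the walls = 0.
State is unnormalized: ∫|φ|² dx = 2.9531, and ∫φ*·(−ħ²/2m · φ'') dx = 4.1192, so ⟨T⟩ = 4.1192 / 2.9531.
⟨T⟩ = 1.3949.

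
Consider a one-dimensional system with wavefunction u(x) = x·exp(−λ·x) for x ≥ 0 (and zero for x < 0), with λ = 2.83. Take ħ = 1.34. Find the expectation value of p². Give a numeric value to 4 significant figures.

p² u = −ħ² d²u/dx²; ⟨p²⟩ = −ħ² ∫ u*·u'' dx / ∫|u|² dx.
Differentiate x·exp(−λ·x) with the product rule; every integrand then reduces to terms xʲ·e^(−2λx) on [0, ∞), with ∫₀^∞ xʲ·e^(−2λx) dx = j!/(2λ)^(j+1).
State is unnormalized: ∫|u|² dx = 0.011030, and ∫u*·(−ħ² u'') dx = 0.15862, so ⟨p²⟩ = 0.15862 / 0.011030.
⟨p²⟩ = 14.381.

14.38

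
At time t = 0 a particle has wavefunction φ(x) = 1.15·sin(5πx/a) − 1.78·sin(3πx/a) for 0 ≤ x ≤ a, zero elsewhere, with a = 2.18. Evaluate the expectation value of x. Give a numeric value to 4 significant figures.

1.090

⟨x⟩ = ∫ x·|φ|² dx / ∫|φ|² dx (integrals over the domain).
On 0 ≤ x ≤ a (j ≠ l): ∫sin²(jπx/a) dx = a/2, ∫sin(jπx/a)·sin(lπx/a) dx = 0; diagonal moments ∫x·sin²(jπx/a) dx = a²/4, ∫x²·sin²(jπx/a) dx = a³·(1/6 − 1/(4j²π²)); cross terms ∫x·sin(jπx/a)·sin(lπx/a) dx = 0 for j + l even and −4jla²/(π²(j² − l²)²) for j + l odd, ∫x²·sin(jπx/a)·sin(lπx/a) dx = (−1)^(j+l)·4jla³/(π²(j² − l²)²); higher powers the same way via product-to-sum and parts.
State is unnormalized: ∫|φ|² dx = 4.8951, and ∫φ*·x·φ dx = 5.3356, so ⟨x⟩ = 5.3356 / 4.8951.
⟨x⟩ = 1.0900.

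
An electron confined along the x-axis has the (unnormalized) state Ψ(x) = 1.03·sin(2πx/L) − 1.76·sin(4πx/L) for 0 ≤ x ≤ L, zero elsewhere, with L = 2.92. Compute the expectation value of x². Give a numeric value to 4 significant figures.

⟨x²⟩ = ∫ x²·|Ψ|² dx / ∫|Ψ|² dx (integrals over the domain).
On 0 ≤ x ≤ L (j ≠ l): ∫sin²(jπx/L) dx = L/2, ∫sin(jπx/L)·sin(lπx/L) dx = 0; diagonal moments ∫x·sin²(jπx/L) dx = L²/4, ∫x²·sin²(jπx/L) dx = L³·(1/6 − 1/(4j²π²)); cross terms ∫x·sin(jπx/L)·sin(lπx/L) dx = 0 for j + l even and −4jlL²/(π²(j² − l²)²) for j + l odd, ∫x²·sin(jπx/L)·sin(lπx/L) dx = (−1)^(j+l)·4jlL³/(π²(j² − l²)²); higher powers the same way via product-to-sum and parts.
State is unnormalized: ∫|Ψ|² dx = 6.0714, and ∫Ψ*·x²·Ψ dx = 14.934, so ⟨x²⟩ = 14.934 / 6.0714.
⟨x²⟩ = 2.4597.

2.460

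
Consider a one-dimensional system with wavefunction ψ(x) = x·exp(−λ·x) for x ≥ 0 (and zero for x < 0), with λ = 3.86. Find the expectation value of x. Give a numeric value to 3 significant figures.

⟨x⟩ = ∫ x·|ψ|² dx / ∫|ψ|² dx (integrals over the domain).
Every integrand reduces to terms xʲ·e^(−2λx) on [0, ∞); use ∫₀^∞ xʲ·e^(−2λx) dx = j!/(2λ)^(j+1).
State is unnormalized: ∫|ψ|² dx = 0.0043469, and ∫ψ*·x·ψ dx = 0.0016892, so ⟨x⟩ = 0.0016892 / 0.0043469.
⟨x⟩ = 0.38860.

0.389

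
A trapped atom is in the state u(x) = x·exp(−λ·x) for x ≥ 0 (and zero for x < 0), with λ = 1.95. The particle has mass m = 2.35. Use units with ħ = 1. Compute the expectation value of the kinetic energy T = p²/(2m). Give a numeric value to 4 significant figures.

T = −(ħ²/2m) d²/dx², so ⟨T⟩ = −(ħ²/2m) ∫ u*·u'' dx / ∫|u|² dx; with m = 2.35.
Differentiate x·exp(−λ·x) with the product rule; every integrand then reduces to terms xʲ·e^(−2λx) on [0, ∞), with ∫₀^∞ xʲ·e^(−2λx) dx = j!/(2λ)^(j+1).
State is unnormalized: ∫|u|² dx = 0.033716, and ∫u*·(−ħ²/2m · u'') dx = 0.027278, so ⟨T⟩ = 0.027278 / 0.033716.
⟨T⟩ = 0.80904.

0.8090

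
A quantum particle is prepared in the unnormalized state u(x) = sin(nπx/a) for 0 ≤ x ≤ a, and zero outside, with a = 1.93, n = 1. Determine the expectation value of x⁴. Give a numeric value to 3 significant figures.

1.58

⟨x⁴⟩ = ∫ x⁴·|u|² dx / ∫|u|² dx (integrals over the domain).
With sin²θ = (1 − cos2θ)/2 on 0 ≤ x ≤ a: ∫sin²(nπx/a) dx = a/2, ∫x·sin²(nπx/a) dx = a²/4, ∫x²·sin²(nπx/a) dx = a³·(1/6 − 1/(4n²π²)); higher powers xᵏ the same way, integrating xᵏ·cos(2nπx/a) by parts.
State is unnormalized: ∫|u|² dx = 0.96500, and ∫u*·x⁴·u dx = 1.5274, so ⟨x⁴⟩ = 1.5274 / 0.96500.
⟨x⁴⟩ = 1.5828.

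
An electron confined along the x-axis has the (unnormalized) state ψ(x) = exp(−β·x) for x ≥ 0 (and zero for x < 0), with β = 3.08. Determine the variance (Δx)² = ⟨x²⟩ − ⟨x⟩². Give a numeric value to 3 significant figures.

Compute ⟨x⟩ and ⟨x²⟩ separately, then (Δx)² = ⟨x²⟩ − ⟨x⟩².
Every integrand reduces to terms xʲ·e^(−2βx) on [0, ∞); use ∫₀^∞ xʲ·e^(−2βx) dx = j!/(2β)^(j+1).
Normalization: ∫|ψ|² dx = 0.16234.
⟨x⟩ = 0.16234 and ⟨x²⟩ = 0.052707.
(Δx)² = 0.052707 − (0.16234)² = 0.026354.

0.0264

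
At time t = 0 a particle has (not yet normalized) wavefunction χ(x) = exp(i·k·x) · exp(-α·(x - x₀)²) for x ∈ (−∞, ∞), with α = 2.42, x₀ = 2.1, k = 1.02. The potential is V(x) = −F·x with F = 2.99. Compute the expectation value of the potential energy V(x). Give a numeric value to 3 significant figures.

⟨V⟩ = ∫ V(x)·|χ|² dx / ∫|χ|² dx.
Gaussian moments (u = x − x₀): ∫u^(2j)·e^(−2αu²) du = (2j−1)!!/(4α)^j · √(π/(2α)), odd powers integrate to 0; here √(π/(2α)) = 0.80566.
State is unnormalized: ∫|χ|² dx = 0.80566, and ∫χ*·V(x)·χ dx = -5.0587, so ⟨V⟩ = -5.0587 / 0.80566.
⟨V⟩ = -6.2790.

-6.28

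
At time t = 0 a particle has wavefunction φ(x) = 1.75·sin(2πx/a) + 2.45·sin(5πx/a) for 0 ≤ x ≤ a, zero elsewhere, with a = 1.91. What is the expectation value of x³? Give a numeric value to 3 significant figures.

1.51

⟨x³⟩ = ∫ x³·|φ|² dx / ∫|φ|² dx (integrals over the domain).
On 0 ≤ x ≤ a (j ≠ l): ∫sin²(jπx/a) dx = a/2, ∫sin(jπx/a)·sin(lπx/a) dx = 0; diagonal moments ∫x·sin²(jπx/a) dx = a²/4, ∫x²·sin²(jπx/a) dx = a³·(1/6 − 1/(4j²π²)); cross terms ∫x·sin(jπx/a)·sin(lπx/a) dx = 0 for j + l even and −4jla²/(π²(j² − l²)²) for j + l odd, ∫x²·sin(jπx/a)·sin(lπx/a) dx = (−1)^(j+l)·4jla³/(π²(j² − l²)²); higher powers the same way via product-to-sum and parts.
State is unnormalized: ∫|φ|² dx = 8.6571, and ∫φ*·x³·φ dx = 13.082, so ⟨x³⟩ = 13.082 / 8.6571.
⟨x³⟩ = 1.5112.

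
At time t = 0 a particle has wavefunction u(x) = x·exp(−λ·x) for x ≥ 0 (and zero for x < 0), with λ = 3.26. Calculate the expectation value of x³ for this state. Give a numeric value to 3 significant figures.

0.216

⟨x³⟩ = ∫ x³·|u|² dx / ∫|u|² dx (integrals over the domain).
Every integrand reduces to terms xʲ·e^(−2λx) on [0, ∞); use ∫₀^∞ xʲ·e^(−2λx) dx = j!/(2λ)^(j+1).
State is unnormalized: ∫|u|² dx = 0.0072158, and ∫u*·x³·u dx = 0.0015621, so ⟨x³⟩ = 0.0015621 / 0.0072158.
⟨x³⟩ = 0.21648.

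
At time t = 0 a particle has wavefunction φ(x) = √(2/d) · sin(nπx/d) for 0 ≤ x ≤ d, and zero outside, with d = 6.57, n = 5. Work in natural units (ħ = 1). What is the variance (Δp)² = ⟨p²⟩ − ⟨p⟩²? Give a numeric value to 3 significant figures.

Compute ⟨p⟩ and ⟨p²⟩ separately; (Δp)² = ⟨p²⟩ − ⟨p⟩².
d/dx sin(nπx/d) = (nπ/d)·cos(nπx/d) and d²/dx² sin(nπx/d) = −(nπ/d)²·sin(nπx/d); on 0 ≤ x ≤ d, ∫sin²(nπx/d) dx = d/2 and ∫sin(nπx/d)·cos(nπx/d) dx = 0.
⟨p⟩ = 0.0000 and ⟨p²⟩ = 5.7162.
(Δp)² = 5.7162 − (0.0000)² = 5.7162.

5.72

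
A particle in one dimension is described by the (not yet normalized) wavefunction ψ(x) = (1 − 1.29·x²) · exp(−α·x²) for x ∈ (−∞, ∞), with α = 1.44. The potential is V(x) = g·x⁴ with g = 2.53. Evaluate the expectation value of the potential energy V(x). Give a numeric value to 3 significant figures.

0.168

⟨V⟩ = ∫ V(x)·|ψ|² dx / ∫|ψ|² dx.
Expand each integrand as polynomial × e^(−2αx²) and use ∫x^(2j)·e^(−2αx²) dx = (2j−1)!!/(4α)^j · √(π/(2α)), odd powers → 0; here √(π/(2α)) = 1.0444.
State is unnormalized: ∫|ψ|² dx = 0.73377, and ∫ψ*·V(x)·ψ dx = 0.12327, so ⟨V⟩ = 0.12327 / 0.73377.
⟨V⟩ = 0.16800.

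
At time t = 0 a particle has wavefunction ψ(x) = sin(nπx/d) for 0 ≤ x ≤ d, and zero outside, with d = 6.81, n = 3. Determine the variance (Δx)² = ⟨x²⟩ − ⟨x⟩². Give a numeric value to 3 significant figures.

Compute ⟨x⟩ and ⟨x²⟩ separately, then (Δx)² = ⟨x²⟩ − ⟨x⟩².
With sin²θ = (1 − cos2θ)/2 on 0 ≤ x ≤ d: ∫sin²(nπx/d) dx = d/2, ∫x·sin²(nπx/d) dx = d²/4, ∫x²·sin²(nπx/d) dx = d³·(1/6 − 1/(4n²π²)); higher powers xᵏ the same way, integrating xᵏ·cos(2nπx/d) by parts.
Normalization: ∫|ψ|² dx = 3.4050.
⟨x⟩ = 3.4050 and ⟨x²⟩ = 15.198.
(Δx)² = 15.198 − (3.4050)² = 3.6036.

3.60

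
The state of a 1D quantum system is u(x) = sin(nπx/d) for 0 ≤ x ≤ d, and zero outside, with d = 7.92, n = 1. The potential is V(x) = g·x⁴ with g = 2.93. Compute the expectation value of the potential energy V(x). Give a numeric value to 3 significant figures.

⟨V⟩ = ∫ V(x)·|u|² dx / ∫|u|² dx.
With sin²θ = (1 − cos2θ)/2 on 0 ≤ x ≤ d: ∫sin²(nπx/d) dx = d/2, ∫x·sin²(nπx/d) dx = d²/4, ∫x²·sin²(nπx/d) dx = d³·(1/6 − 1/(4n²π²)); higher powers xᵏ the same way, integrating xᵏ·cos(2nπx/d) by parts.
State is unnormalized: ∫|u|² dx = 3.9600, and ∫u*·V(x)·u dx = 5207.9, so ⟨V⟩ = 5207.9 / 3.9600.
⟨V⟩ = 1315.1.

1.32e+03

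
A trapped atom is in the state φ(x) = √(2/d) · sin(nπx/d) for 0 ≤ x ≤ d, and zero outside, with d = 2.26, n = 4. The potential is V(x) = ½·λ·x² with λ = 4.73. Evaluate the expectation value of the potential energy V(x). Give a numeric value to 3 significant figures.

⟨V⟩ = ∫ V(x)·|φ|² dx.
With sin²θ = (1 − cos2θ)/2 on 0 ≤ x ≤ d: ∫sin²(nπx/d) dx = d/2, ∫x·sin²(nπx/d) dx = d²/4, ∫x²·sin²(nπx/d) dx = d³·(1/6 − 1/(4n²π²)); higher powers xᵏ the same way, integrating xᵏ·cos(2nπx/d) by parts.
⟨V⟩ = 3.9882.

3.99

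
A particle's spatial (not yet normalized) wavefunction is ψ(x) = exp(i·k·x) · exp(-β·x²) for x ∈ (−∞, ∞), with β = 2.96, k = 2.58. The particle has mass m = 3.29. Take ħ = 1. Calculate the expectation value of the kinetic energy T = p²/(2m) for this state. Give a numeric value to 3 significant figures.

T = −(ħ²/2m) d²/dx², so ⟨T⟩ = −(ħ²/2m) ∫ ψ*·ψ'' dx / ∫|ψ|² dx; with m = 3.29.
Gaussian moments: ∫x^(2j)·e^(−2βx²) dx = (2j−1)!!/(4β)^j · √(π/(2β)), odd powers integrate to 0; here √(π/(2β)) = 0.72847. Derivatives: ψ′ = (ik − 2βx)·ψ, ψ″ = ((ik − 2βx)² − 2β)·ψ; the odd-in-x pieces drop out.
State is unnormalized: ∫|ψ|² dx = 0.72847, and ∫ψ*·(−ħ²/2m · ψ'') dx = 1.0646, so ⟨T⟩ = 1.0646 / 0.72847.
⟨T⟩ = 1.4615.

1.46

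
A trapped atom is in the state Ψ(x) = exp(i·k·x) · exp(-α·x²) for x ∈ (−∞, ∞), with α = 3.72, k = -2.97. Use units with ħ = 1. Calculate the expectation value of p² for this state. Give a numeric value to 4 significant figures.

p² Ψ = −ħ² d²Ψ/dx²; ⟨p²⟩ = −ħ² ∫ Ψ*·Ψ'' dx / ∫|Ψ|² dx.
Gaussian moments: ∫x^(2j)·e^(−2αx²) dx = (2j−1)!!/(4α)^j · √(π/(2α)), odd powers integrate to 0; here √(π/(2α)) = 0.64981. Derivatives: Ψ′ = (ik − 2αx)·Ψ, Ψ″ = ((ik − 2αx)² − 2α)·Ψ; the odd-in-x pieces drop out.
State is unnormalized: ∫|Ψ|² dx = 0.64981, and ∫Ψ*·(−ħ² Ψ'') dx = 8.1492, so ⟨p²⟩ = 8.1492 / 0.64981.
⟨p²⟩ = 12.541.

12.54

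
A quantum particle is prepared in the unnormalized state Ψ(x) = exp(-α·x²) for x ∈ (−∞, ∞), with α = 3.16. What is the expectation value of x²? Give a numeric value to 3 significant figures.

⟨x²⟩ = ∫ x²·|Ψ|² dx / ∫|Ψ|² dx (integrals over the domain).
Gaussian moments: ∫x^(2j)·e^(−2αx²) dx = (2j−1)!!/(4α)^j · √(π/(2α)), odd powers integrate to 0; here √(π/(2α)) = 0.70504.
State is unnormalized: ∫|Ψ|² dx = 0.70504, and ∫Ψ*·x²·Ψ dx = 0.055779, so ⟨x²⟩ = 0.055779 / 0.70504.
⟨x²⟩ = 0.079114.

0.0791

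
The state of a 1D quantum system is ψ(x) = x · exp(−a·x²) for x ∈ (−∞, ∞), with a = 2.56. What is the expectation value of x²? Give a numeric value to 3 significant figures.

⟨x²⟩ = ∫ x²·|ψ|² dx / ∫|ψ|² dx (integrals over the domain).
Expand each integrand as polynomial × e^(−2ax²) and use ∫x^(2j)·e^(−2ax²) dx = (2j−1)!!/(4a)^j · √(π/(2a)), odd powers → 0; here √(π/(2a)) = 0.78332.
State is unnormalized: ∫|ψ|² dx = 0.076496, and ∫ψ*·x²·ψ dx = 0.022411, so ⟨x²⟩ = 0.022411 / 0.076496.
⟨x²⟩ = 0.29297.

0.293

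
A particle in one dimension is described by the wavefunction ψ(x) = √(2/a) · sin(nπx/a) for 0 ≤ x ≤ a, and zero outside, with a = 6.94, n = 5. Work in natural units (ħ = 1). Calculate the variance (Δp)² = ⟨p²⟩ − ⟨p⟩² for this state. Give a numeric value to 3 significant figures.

Compute ⟨p⟩ and ⟨p²⟩ separately; (Δp)² = ⟨p²⟩ − ⟨p⟩².
d/dx sin(nπx/a) = (nπ/a)·cos(nπx/a) and d²/dx² sin(nπx/a) = −(nπ/a)²·sin(nπx/a); on 0 ≤ x ≤ a, ∫sin²(nπx/a) dx = a/2 and ∫sin(nπx/a)·cos(nπx/a) dx = 0.
⟨p⟩ = 0.0000 and ⟨p²⟩ = 5.1230.
(Δp)² = 5.1230 − (0.0000)² = 5.1230.

5.12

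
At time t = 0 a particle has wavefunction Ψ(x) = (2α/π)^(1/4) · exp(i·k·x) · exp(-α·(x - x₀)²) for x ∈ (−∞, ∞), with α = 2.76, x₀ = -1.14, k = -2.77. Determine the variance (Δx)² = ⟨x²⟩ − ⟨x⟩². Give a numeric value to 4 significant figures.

0.09058

Compute ⟨x⟩ and ⟨x²⟩ separately, then (Δx)² = ⟨x²⟩ − ⟨x⟩².
Gaussian moments (u = x − x₀): ∫u^(2j)·e^(−2αu²) du = (2j−1)!!/(4α)^j · √(π/(2α)), odd powers integrate to 0; here √(π/(2α)) = 0.75441.
⟨x⟩ = -1.1400 and ⟨x²⟩ = 1.3902.
(Δx)² = 1.3902 − (-1.1400)² = 0.090580.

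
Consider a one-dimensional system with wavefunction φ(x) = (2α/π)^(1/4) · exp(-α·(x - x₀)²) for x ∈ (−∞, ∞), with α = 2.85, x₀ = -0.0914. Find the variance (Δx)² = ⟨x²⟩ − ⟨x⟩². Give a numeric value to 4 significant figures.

0.08772

Compute ⟨x⟩ and ⟨x²⟩ separately, then (Δx)² = ⟨x²⟩ − ⟨x⟩².
Gaussian moments (u = x − x₀): ∫u^(2j)·e^(−2αu²) du = (2j−1)!!/(4α)^j · √(π/(2α)), odd powers integrate to 0; here √(π/(2α)) = 0.74240.
⟨x⟩ = -0.091400 and ⟨x²⟩ = 0.096073.
(Δx)² = 0.096073 − (-0.091400)² = 0.087719.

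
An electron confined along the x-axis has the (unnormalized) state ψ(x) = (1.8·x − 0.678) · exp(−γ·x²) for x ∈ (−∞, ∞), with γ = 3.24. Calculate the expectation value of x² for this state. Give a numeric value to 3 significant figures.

0.132

⟨x²⟩ = ∫ x²·|ψ|² dx / ∫|ψ|² dx (integrals over the domain).
Expand each integrand as polynomial × e^(−2γx²) and use ∫x^(2j)·e^(−2γx²) dx = (2j−1)!!/(4γ)^j · √(π/(2γ)), odd powers → 0; here √(π/(2γ)) = 0.69629.
State is unnormalized: ∫|ψ|² dx = 0.49414, and ∫ψ*·x²·ψ dx = 0.064991, so ⟨x²⟩ = 0.064991 / 0.49414.
⟨x²⟩ = 0.13152.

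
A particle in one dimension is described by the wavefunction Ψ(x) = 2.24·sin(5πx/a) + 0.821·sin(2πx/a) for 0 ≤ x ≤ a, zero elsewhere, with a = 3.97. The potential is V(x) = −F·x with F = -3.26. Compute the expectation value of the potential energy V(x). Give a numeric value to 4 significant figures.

6.317

⟨V⟩ = ∫ V(x)·|Ψ|² dx / ∫|Ψ|² dx.
On 0 ≤ x ≤ a (j ≠ l): ∫sin²(jπx/a) dx = a/2, ∫sin(jπx/a)·sin(lπx/a) dx = 0; diagonal moments ∫x·sin²(jπx/a) dx = a²/4, ∫x²·sin²(jπx/a) dx = a³·(1/6 − 1/(4j²π²)); cross terms ∫x·sin(jπx/a)·sin(lπx/a) dx = 0 for j + l even and −4jla²/(π²(j² − l²)²) for j + l odd, ∫x²·sin(jπx/a)·sin(lπx/a) dx = (−1)^(j+l)·4jla³/(π²(j² − l²)²); higher powers the same way via product-to-sum and parts.
State is unnormalized: ∫|Ψ|² dx = 11.298, and ∫Ψ*·V(x)·Ψ dx = 71.373, so ⟨V⟩ = 71.373 / 11.298.
⟨V⟩ = 6.3174.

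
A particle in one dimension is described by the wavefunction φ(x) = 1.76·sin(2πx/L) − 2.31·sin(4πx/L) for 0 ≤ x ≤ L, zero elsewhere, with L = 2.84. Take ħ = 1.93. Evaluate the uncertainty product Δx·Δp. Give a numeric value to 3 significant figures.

3.77

Δx = √(⟨x²⟩−⟨x⟩²), Δp = √(⟨p²⟩−⟨p⟩²).
On 0 ≤ x ≤ L (j ≠ l): ∫sin²(jπx/L) dx = L/2, ∫sin(jπx/L)·sin(lπx/L) dx = 0; diagonal moments ∫x·sin²(jπx/L) dx = L²/4, ∫x²·sin²(jπx/L) dx = L³·(1/6 − 1/(4j²π²)); cross terms ∫x·sin(jπx/L)·sin(lπx/L) dx = 0 for j + l even and −4jlL²/(π²(j² − l²)²) for j + l odd, ∫x²·sin(jπx/L)·sin(lπx/L) dx = (−1)^(j+l)·4jlL³/(π²(j² − l²)²); higher powers the same way via product-to-sum and parts. d²/dx² sin(jπx/L) = −(jπ/L)²·sin(jπx/L); on 0 ≤ x ≤ L, ∫sin²(jπx/L) dx = L/2 and ∫sin(jπx/L)·sin(lπx/L) dx = 0 for j ≠ l, so only diagonal terms survive in ∫|φ|² and ∫φ·φ″; ∫φ·φ′ dx = [φ²/2] between the walls = 0.
Normalization: ∫|φ|² dx = 11.976.
⟨x⟩ = 1.4200, ⟨x²⟩ = 2.2847 ⇒ Δx = 0.51795.
⟨p⟩ = 0.0000, ⟨p²⟩ = 52.839 ⇒ Δp = 7.2691.
Δx·Δp = 3.7650.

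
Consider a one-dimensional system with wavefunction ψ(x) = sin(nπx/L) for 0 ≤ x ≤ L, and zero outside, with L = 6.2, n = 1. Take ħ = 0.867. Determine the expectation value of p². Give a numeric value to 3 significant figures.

p² ψ = −ħ² d²ψ/dx²; ⟨p²⟩ = −ħ² ∫ ψ*·ψ'' dx / ∫|ψ|² dx.
d/dx sin(nπx/L) = (nπ/L)·cos(nπx/L) and d²/dx² sin(nπx/L) = −(nπ/L)²·sin(nπx/L); on 0 ≤ x ≤ L, ∫sin²(nπx/L) dx = L/2 and ∫sin(nπx/L)·cos(nπx/L) dx = 0.
State is unnormalized: ∫|ψ|² dx = 3.1000, and ∫ψ*·(−ħ² ψ'') dx = 0.59830, so ⟨p²⟩ = 0.59830 / 3.1000.
⟨p²⟩ = 0.19300.

0.193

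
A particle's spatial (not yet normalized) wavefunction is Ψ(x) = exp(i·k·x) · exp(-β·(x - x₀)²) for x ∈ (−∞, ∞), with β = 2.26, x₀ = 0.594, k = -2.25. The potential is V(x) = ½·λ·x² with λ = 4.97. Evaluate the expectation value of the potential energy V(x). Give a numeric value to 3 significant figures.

1.15

⟨V⟩ = ∫ V(x)·|Ψ|² dx / ∫|Ψ|² dx.
Gaussian moments (u = x − x₀): ∫u^(2j)·e^(−2βu²) du = (2j−1)!!/(4β)^j · √(π/(2β)), odd powers integrate to 0; here √(π/(2β)) = 0.83369.
State is unnormalized: ∫|Ψ|² dx = 0.83369, and ∫Ψ*·V(x)·Ψ dx = 0.96015, so ⟨V⟩ = 0.96015 / 0.83369.
⟨V⟩ = 1.1517.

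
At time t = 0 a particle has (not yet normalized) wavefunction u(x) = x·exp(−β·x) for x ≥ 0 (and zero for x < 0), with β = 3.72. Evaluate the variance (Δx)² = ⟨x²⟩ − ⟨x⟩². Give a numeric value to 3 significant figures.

Compute ⟨x⟩ and ⟨x²⟩ separately, then (Δx)² = ⟨x²⟩ − ⟨x⟩².
Every integrand reduces to terms xʲ·e^(−2βx) on [0, ∞); use ∫₀^∞ xʲ·e^(−2βx) dx = j!/(2β)^(j+1).
Normalization: ∫|u|² dx = 0.0048564.
⟨x⟩ = 0.40323 and ⟨x²⟩ = 0.21679.
(Δx)² = 0.21679 − (0.40323)² = 0.054197.

0.0542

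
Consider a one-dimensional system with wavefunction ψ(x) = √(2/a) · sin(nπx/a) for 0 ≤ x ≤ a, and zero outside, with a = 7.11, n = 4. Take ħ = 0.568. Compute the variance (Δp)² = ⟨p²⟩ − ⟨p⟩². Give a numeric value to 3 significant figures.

Compute ⟨p⟩ and ⟨p²⟩ separately; (Δp)² = ⟨p²⟩ − ⟨p⟩².
d/dx sin(nπx/a) = (nπ/a)·cos(nπx/a) and d²/dx² sin(nπx/a) = −(nπ/a)²·sin(nπx/a); on 0 ≤ x ≤ a, ∫sin²(nπx/a) dx = a/2 and ∫sin(nπx/a)·cos(nπx/a) dx = 0.
⟨p⟩ = 0.0000 and ⟨p²⟩ = 1.0078.
(Δp)² = 1.0078 − (0.0000)² = 1.0078.

1.01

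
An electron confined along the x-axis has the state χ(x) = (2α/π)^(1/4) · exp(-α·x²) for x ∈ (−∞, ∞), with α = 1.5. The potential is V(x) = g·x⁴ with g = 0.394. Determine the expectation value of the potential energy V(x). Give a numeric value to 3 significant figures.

0.0328

⟨V⟩ = ∫ V(x)·|χ|² dx.
Gaussian moments: ∫x^(2j)·e^(−2αx²) dx = (2j−1)!!/(4α)^j · √(π/(2α)), odd powers integrate to 0; here √(π/(2α)) = 1.0233.
⟨V⟩ = 0.032833.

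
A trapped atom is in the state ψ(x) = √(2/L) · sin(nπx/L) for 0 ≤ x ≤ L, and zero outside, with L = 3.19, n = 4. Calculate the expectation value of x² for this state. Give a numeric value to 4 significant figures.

3.360

⟨x²⟩ = ∫ x²·|ψ|² dx (integrals over the domain).
With sin²θ = (1 − cos2θ)/2 on 0 ≤ x ≤ L: ∫sin²(nπx/L) dx = L/2, ∫x·sin²(nπx/L) dx = L²/4, ∫x²·sin²(nπx/L) dx = L³·(1/6 − 1/(4n²π²)); higher powers xᵏ the same way, integrating xᵏ·cos(2nπx/L) by parts.
⟨x²⟩ = 3.3598.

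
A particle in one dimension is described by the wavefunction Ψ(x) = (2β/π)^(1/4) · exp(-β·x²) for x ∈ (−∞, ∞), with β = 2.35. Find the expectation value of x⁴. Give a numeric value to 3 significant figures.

0.0340

⟨x⁴⟩ = ∫ x⁴·|Ψ|² dx (integrals over the domain).
Gaussian moments: ∫x^(2j)·e^(−2βx²) dx = (2j−1)!!/(4β)^j · √(π/(2β)), odd powers integrate to 0; here √(π/(2β)) = 0.81757.
⟨x⁴⟩ = 0.033952.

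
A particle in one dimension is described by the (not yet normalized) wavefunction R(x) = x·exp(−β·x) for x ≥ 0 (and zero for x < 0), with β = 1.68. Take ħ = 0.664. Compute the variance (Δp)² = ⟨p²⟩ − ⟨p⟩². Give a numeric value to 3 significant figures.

Compute ⟨p⟩ and ⟨p²⟩ separately; (Δp)² = ⟨p²⟩ − ⟨p⟩².
Differentiate x·exp(−β·x) with the product rule; every integrand then reduces to terms xʲ·e^(−2βx) on [0, ∞), with ∫₀^∞ xʲ·e^(−2βx) dx = j!/(2β)^(j+1).
Normalization: ∫|R|² dx = 0.052724.
⟨p⟩ = 0.0000 and ⟨p²⟩ = 1.2444.
(Δp)² = 1.2444 − (0.0000)² = 1.2444.

1.24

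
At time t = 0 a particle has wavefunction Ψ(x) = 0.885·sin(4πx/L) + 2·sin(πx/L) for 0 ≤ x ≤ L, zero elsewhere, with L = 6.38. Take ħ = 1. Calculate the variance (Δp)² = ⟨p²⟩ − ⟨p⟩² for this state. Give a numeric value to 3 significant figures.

0.838

Compute ⟨p⟩ and ⟨p²⟩ separately; (Δp)² = ⟨p²⟩ − ⟨p⟩².
d²/dx² sin(jπx/L) = −(jπ/L)²·sin(jπx/L); on 0 ≤ x ≤ L, ∫sin²(jπx/L) dx = L/2 and ∫sin(jπx/L)·sin(lπx/L) dx = 0 for j ≠ l, so only diagonal terms survive in ∫|Ψ|² and ∫Ψ·Ψ″; ∫Ψ·Ψ′ dx = [Ψ²/2] between the walls = 0.
Normalization: ∫|Ψ|² dx = 15.258.
⟨p⟩ = 0.0000 and ⟨p²⟩ = 0.83802.
(Δp)² = 0.83802 − (0.0000)² = 0.83802.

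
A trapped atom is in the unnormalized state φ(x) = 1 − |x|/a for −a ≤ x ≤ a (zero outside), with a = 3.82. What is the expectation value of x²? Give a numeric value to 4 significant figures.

⟨x²⟩ = ∫ x²·|φ|² dx / ∫|φ|² dx (integrals over the domain).
φ is even, so ∫ over [−a, a] = 2∫₀ᵃ with φ = 1 − x/a there: ∫₀ᵃ (1 − x/a)² dx = a/3, ∫₀ᵃ x²(1 − x/a)² dx = a³/30, ∫₀ᵃ x⁴(1 − x/a)² dx = a⁵/105.
State is unnormalized: ∫|φ|² dx = 2.5467, and ∫φ*·x²·φ dx = 3.7162, so ⟨x²⟩ = 3.7162 / 2.5467.
⟨x²⟩ = 1.4592.

1.459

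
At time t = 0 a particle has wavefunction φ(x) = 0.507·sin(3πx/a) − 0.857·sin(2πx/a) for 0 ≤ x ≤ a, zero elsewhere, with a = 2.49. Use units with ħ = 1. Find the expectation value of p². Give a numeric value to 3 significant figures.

p² φ = −ħ² d²φ/dx²; ⟨p²⟩ = −ħ² ∫ φ*·φ'' dx / ∫|φ|² dx.
d²/dx² sin(jπx/a) = −(jπ/a)²·sin(jπx/a); on 0 ≤ x ≤ a, ∫sin²(jπx/a) dx = a/2 and ∫sin(jπx/a)·sin(lπx/a) dx = 0 for j ≠ l, so only diagonal terms survive in ∫|φ|² and ∫φ·φ″; ∫φ·φ′ dx = [φ²/2] between the walls = 0.
State is unnormalized: ∫|φ|² dx = 1.2344, and ∫φ*·(−ħ² φ'') dx = 10.407, so ⟨p²⟩ = 10.407 / 1.2344.
⟨p²⟩ = 8.4308.

8.43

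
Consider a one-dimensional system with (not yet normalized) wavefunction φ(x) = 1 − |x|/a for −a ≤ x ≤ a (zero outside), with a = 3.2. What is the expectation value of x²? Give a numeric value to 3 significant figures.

1.02

⟨x²⟩ = ∫ x²·|φ|² dx / ∫|φ|² dx (integrals over the domain).
φ is even, so ∫ over [−a, a] = 2∫₀ᵃ with φ = 1 − x/a there: ∫₀ᵃ (1 − x/a)² dx = a/3, ∫₀ᵃ x²(1 − x/a)² dx = a³/30, ∫₀ᵃ x⁴(1 − x/a)² dx = a⁵/105.
State is unnormalized: ∫|φ|² dx = 2.1333, and ∫φ*·x²·φ dx = 2.1845, so ⟨x²⟩ = 2.1845 / 2.1333.
⟨x²⟩ = 1.0240.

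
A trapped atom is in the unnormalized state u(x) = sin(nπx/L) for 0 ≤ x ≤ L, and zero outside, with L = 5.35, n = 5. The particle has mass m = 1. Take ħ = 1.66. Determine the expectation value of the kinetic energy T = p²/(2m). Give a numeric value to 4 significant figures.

11.88

T = −(ħ²/2m) d²/dx², so ⟨T⟩ = −(ħ²/2m) ∫ u*·u'' dx / ∫|u|² dx; with m = 1.
d/dx sin(nπx/L) = (nπ/L)·cos(nπx/L) and d²/dx² sin(nπx/L) = −(nπ/L)²·sin(nπx/L); on 0 ≤ x ≤ L, ∫sin²(nπx/L) dx = L/2 and ∫sin(nπx/L)·cos(nπx/L) dx = 0.
State is unnormalized: ∫|u|² dx = 2.6750, and ∫u*·(−ħ²/2m · u'') dx = 31.772, so ⟨T⟩ = 31.772 / 2.6750.
⟨T⟩ = 11.877.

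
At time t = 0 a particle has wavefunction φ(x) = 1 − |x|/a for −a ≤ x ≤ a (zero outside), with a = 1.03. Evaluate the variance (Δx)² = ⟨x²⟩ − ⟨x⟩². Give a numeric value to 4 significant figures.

Compute ⟨x⟩ and ⟨x²⟩ separately, then (Δx)² = ⟨x²⟩ − ⟨x⟩².
φ is even, so ∫ over [−a, a] = 2∫₀ᵃ with φ = 1 − x/a there: ∫₀ᵃ (1 − x/a)² dx = a/3, ∫₀ᵃ x²(1 − x/a)² dx = a³/30, ∫₀ᵃ x⁴(1 − x/a)² dx = a⁵/105.
Normalization: ∫|φ|² dx = 0.68667.
⟨x⟩ = 0.0000 and ⟨x²⟩ = 0.10609.
(Δx)² = 0.10609 − (0.0000)² = 0.10609.

0.1061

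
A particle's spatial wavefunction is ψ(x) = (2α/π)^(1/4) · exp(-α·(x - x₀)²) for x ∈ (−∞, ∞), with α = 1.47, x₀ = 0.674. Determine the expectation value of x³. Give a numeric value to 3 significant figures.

0.650

⟨x³⟩ = ∫ x³·|ψ|² dx (integrals over the domain).
Gaussian moments (u = x − x₀): ∫u^(2j)·e^(−2αu²) du = (2j−1)!!/(4α)^j · √(π/(2α)), odd powers integrate to 0; here √(π/(2α)) = 1.0337.
⟨x³⟩ = 0.65006.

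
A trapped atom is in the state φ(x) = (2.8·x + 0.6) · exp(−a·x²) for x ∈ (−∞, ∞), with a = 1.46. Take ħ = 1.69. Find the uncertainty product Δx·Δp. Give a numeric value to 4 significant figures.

1.875

Δx = √(⟨x²⟩−⟨x⟩²), Δp = √(⟨p²⟩−⟨p⟩²).
Expand each integrand as polynomial × e^(−2ax²) and use ∫x^(2j)·e^(−2ax²) dx = (2j−1)!!/(4a)^j · √(π/(2a)), odd powers → 0; here √(π/(2a)) = 1.0373. Differentiate with the product rule, d/dx e^(−ax²) = −2ax·e^(−ax²).
Normalization: ∫|φ|² dx = 1.7659.
⟨x⟩ = 0.33795, ⟨x²⟩ = 0.44128 ⇒ Δx = 0.57190.
⟨p⟩ = 0.0000, ⟨p²⟩ = 10.746 ⇒ Δp = 3.2781.
Δx·Δp = 1.8748.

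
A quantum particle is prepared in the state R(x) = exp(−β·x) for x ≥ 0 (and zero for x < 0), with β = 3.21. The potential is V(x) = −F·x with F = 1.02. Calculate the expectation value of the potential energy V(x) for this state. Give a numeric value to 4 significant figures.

⟨V⟩ = ∫ V(x)·|R|² dx / ∫|R|² dx.
Every integrand reduces to terms xʲ·e^(−2βx) on [0, ∞); use ∫₀^∞ xʲ·e^(−2βx) dx = j!/(2β)^(j+1).
State is unnormalized: ∫|R|² dx = 0.15576, and ∫R*·V(x)·R dx = -0.024747, so ⟨V⟩ = -0.024747 / 0.15576.
⟨V⟩ = -0.15888.

-0.1589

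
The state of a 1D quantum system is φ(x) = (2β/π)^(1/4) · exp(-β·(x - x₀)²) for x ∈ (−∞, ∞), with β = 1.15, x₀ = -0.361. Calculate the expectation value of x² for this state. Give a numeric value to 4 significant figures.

0.3477

⟨x²⟩ = ∫ x²·|φ|² dx (integrals over the domain).
Gaussian moments (u = x − x₀): ∫u^(2j)·e^(−2βu²) du = (2j−1)!!/(4β)^j · √(π/(2β)), odd powers integrate to 0; here √(π/(2β)) = 1.1687.
⟨x²⟩ = 0.34771.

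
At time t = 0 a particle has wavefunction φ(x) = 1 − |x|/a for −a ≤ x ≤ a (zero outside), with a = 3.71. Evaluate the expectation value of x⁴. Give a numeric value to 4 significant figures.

5.413

⟨x⁴⟩ = ∫ x⁴·|φ|² dx / ∫|φ|² dx (integrals over the domain).
φ is even, so ∫ over [−a, a] = 2∫₀ᵃ with φ = 1 − x/a there: ∫₀ᵃ (1 − x/a)² dx = a/3, ∫₀ᵃ x²(1 − x/a)² dx = a³/30, ∫₀ᵃ x⁴(1 − x/a)² dx = a⁵/105.
State is unnormalized: ∫|φ|² dx = 2.4733, and ∫φ*·x⁴·φ dx = 13.388, so ⟨x⁴⟩ = 13.388 / 2.4733.
⟨x⁴⟩ = 5.4129.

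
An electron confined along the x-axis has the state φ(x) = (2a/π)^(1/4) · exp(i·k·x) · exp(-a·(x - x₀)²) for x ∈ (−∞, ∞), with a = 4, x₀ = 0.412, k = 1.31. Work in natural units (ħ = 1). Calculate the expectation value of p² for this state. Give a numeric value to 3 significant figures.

p² φ = −ħ² d²φ/dx²; ⟨p²⟩ = −ħ² ∫ φ*·φ'' dx.
Gaussian moments (u = x − x₀): ∫u^(2j)·e^(−2au²) du = (2j−1)!!/(4a)^j · √(π/(2a)), odd powers integrate to 0; here √(π/(2a)) = 0.62666. Derivatives: φ′ = (ik − 2au)·φ, φ″ = ((ik − 2au)² − 2a)·φ; the odd-in-u pieces drop out.
⟨p²⟩ = 5.7161.

5.72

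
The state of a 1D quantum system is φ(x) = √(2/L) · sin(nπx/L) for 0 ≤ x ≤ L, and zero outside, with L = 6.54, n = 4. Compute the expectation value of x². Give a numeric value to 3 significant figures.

⟨x²⟩ = ∫ x²·|φ|² dx (integrals over the domain).
With sin²θ = (1 − cos2θ)/2 on 0 ≤ x ≤ L: ∫sin²(nπx/L) dx = L/2, ∫x·sin²(nπx/L) dx = L²/4, ∫x²·sin²(nπx/L) dx = L³·(1/6 − 1/(4n²π²)); higher powers xᵏ the same way, integrating xᵏ·cos(2nπx/L) by parts.
⟨x²⟩ = 14.122.

14.1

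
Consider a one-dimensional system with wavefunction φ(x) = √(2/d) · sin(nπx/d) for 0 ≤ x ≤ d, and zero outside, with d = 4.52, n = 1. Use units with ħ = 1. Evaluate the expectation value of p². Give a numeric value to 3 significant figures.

0.483

p² φ = −ħ² d²φ/dx²; ⟨p²⟩ = −ħ² ∫ φ*·φ'' dx.
d/dx sin(nπx/d) = (nπ/d)·cos(nπx/d) and d²/dx² sin(nπx/d) = −(nπ/d)²·sin(nπx/d); on 0 ≤ x ≤ d, ∫sin²(nπx/d) dx = d/2 and ∫sin(nπx/d)·cos(nπx/d) dx = 0.
⟨p²⟩ = 0.48308.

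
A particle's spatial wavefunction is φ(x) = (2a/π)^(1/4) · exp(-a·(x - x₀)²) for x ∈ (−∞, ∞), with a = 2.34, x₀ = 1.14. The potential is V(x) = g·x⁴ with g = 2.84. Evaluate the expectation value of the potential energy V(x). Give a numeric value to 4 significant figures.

7.260

⟨V⟩ = ∫ V(x)·|φ|² dx.
Gaussian moments (u = x − x₀): ∫u^(2j)·e^(−2au²) du = (2j−1)!!/(4a)^j · √(π/(2a)), odd powers integrate to 0; here √(π/(2a)) = 0.81932.
⟨V⟩ = 7.2598.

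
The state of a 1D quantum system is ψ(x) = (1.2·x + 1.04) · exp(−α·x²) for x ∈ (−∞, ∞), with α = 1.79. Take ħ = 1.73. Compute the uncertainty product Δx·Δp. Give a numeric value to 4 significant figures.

0.8782

Δx = √(⟨x²⟩−⟨x⟩²), Δp = √(⟨p²⟩−⟨p⟩²).
Expand each integrand as polynomial × e^(−2αx²) and use ∫x^(2j)·e^(−2αx²) dx = (2j−1)!!/(4α)^j · √(π/(2α)), odd powers → 0; here √(π/(2α)) = 0.93677. Differentiate with the product rule, d/dx e^(−αx²) = −2αx·e^(−αx²).
Normalization: ∫|ψ|² dx = 1.2016.
⟨x⟩ = 0.27177, ⟨x²⟩ = 0.18346 ⇒ Δx = 0.33106.
⟨p⟩ = 0.0000, ⟨p²⟩ = 7.0372 ⇒ Δp = 2.6528.
Δx·Δp = 0.87823.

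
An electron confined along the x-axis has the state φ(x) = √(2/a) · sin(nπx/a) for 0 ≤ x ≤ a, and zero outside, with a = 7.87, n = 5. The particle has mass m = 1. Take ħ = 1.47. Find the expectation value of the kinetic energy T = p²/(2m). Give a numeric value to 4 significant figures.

T = −(ħ²/2m) d²/dx², so ⟨T⟩ = −(ħ²/2m) ∫ φ*·φ'' dx; with m = 1.
d/dx sin(nπx/a) = (nπ/a)·cos(nπx/a) and d²/dx² sin(nπx/a) = −(nπ/a)²·sin(nπx/a); on 0 ≤ x ≤ a, ∫sin²(nπx/a) dx = a/2 and ∫sin(nπx/a)·cos(nπx/a) dx = 0.
⟨T⟩ = 4.3042.

4.304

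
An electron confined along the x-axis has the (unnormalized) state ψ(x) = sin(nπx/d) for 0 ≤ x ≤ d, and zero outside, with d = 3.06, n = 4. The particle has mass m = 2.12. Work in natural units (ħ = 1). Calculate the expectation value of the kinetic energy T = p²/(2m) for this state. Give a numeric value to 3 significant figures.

T = −(ħ²/2m) d²/dx², so ⟨T⟩ = −(ħ²/2m) ∫ ψ*·ψ'' dx / ∫|ψ|² dx; with m = 2.12.
d/dx sin(nπx/d) = (nπ/d)·cos(nπx/d) and d²/dx² sin(nπx/d) = −(nπ/d)²·sin(nπx/d); on 0 ≤ x ≤ d, ∫sin²(nπx/d) dx = d/2 and ∫sin(nπx/d)·cos(nπx/d) dx = 0.
State is unnormalized: ∫|ψ|² dx = 1.5300, and ∫ψ*·(−ħ²/2m · ψ'') dx = 6.0856, so ⟨T⟩ = 6.0856 / 1.5300.
⟨T⟩ = 3.9775.

3.98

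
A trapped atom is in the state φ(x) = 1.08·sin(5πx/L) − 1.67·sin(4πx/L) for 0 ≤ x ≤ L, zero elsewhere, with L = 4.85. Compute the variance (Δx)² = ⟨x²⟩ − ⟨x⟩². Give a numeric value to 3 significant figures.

Compute ⟨x⟩ and ⟨x²⟩ separately, then (Δx)² = ⟨x²⟩ − ⟨x⟩².
On 0 ≤ x ≤ L (j ≠ l): ∫sin²(jπx/L) dx = L/2, ∫sin(jπx/L)·sin(lπx/L) dx = 0; diagonal moments ∫x·sin²(jπx/L) dx = L²/4, ∫x²·sin²(jπx/L) dx = L³·(1/6 − 1/(4j²π²)); cross terms ∫x·sin(jπx/L)·sin(lπx/L) dx = 0 for j + l even and −4jlL²/(π²(j² − l²)²) for j + l odd, ∫x²·sin(jπx/L)·sin(lπx/L) dx = (−1)^(j+l)·4jlL³/(π²(j² − l²)²); higher powers the same way via product-to-sum and parts.
Normalization: ∫|φ|² dx = 9.5916.
⟨x⟩ = 3.3103 and ⟨x²⟩ = 12.068.
(Δx)² = 12.068 − (3.3103)² = 1.1100.

1.11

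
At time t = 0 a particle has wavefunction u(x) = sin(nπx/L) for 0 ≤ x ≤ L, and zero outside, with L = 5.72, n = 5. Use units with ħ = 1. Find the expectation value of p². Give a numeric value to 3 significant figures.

7.54

p² u = −ħ² d²u/dx²; ⟨p²⟩ = −ħ² ∫ u*·u'' dx / ∫|u|² dx.
d/dx sin(nπx/L) = (nπ/L)·cos(nπx/L) and d²/dx² sin(nπx/L) = −(nπ/L)²·sin(nπx/L); on 0 ≤ x ≤ L, ∫sin²(nπx/L) dx = L/2 and ∫sin(nπx/L)·cos(nπx/L) dx = 0.
State is unnormalized: ∫|u|² dx = 2.8600, and ∫u*·(−ħ² u'') dx = 21.568, so ⟨p²⟩ = 21.568 / 2.8600.
⟨p²⟩ = 7.5413.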